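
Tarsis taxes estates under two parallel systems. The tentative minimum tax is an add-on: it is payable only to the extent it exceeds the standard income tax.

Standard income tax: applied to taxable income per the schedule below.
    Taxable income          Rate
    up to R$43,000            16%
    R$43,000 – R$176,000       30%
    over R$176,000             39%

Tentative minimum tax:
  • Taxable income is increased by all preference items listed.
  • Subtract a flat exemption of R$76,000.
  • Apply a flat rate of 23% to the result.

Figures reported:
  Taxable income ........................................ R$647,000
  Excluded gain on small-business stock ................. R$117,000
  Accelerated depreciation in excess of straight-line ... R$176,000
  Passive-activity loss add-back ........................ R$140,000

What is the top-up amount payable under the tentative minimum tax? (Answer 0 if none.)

R$450

Standard income tax:
  R$43,000 × 16% = R$6,880
  R$133,000 × 30% = R$39,900
  R$471,000 × 39% = R$183,690
  → R$230,470

Tentative minimum tax:
  Adjusted income: R$647,000 + R$117,000 + R$176,000 + R$140,000 = R$1,080,000
  Less exemption R$76,000 → base R$1,004,000
  R$1,004,000 × 23% = R$230,920

Excess of tentative minimum tax over standard income tax: R$230,920 − R$230,470 = R$450.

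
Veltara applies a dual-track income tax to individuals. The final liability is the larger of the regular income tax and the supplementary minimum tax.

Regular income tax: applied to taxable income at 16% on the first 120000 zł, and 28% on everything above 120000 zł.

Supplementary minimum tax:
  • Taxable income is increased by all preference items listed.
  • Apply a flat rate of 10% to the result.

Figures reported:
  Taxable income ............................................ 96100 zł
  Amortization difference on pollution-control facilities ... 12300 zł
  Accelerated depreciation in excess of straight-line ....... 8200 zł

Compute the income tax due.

15376 zł

Regular income tax:
  96100 zł × 16% = 15376 zł

Supplementary minimum tax:
  Adjusted income: 96100 zł + 12300 zł + 8200 zł = 116600 zł
  116600 zł × 10% = 11660 zł

15376 zł > 11660 zł, so the regular income tax governs.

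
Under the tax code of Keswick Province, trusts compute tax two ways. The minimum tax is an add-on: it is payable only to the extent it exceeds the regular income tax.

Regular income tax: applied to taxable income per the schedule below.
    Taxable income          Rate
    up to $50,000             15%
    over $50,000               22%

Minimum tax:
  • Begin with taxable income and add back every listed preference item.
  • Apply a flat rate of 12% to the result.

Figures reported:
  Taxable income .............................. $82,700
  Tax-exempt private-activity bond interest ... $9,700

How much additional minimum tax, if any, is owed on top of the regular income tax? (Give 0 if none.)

Regular income tax:
  $50,000 × 15% = $7,500
  $32,700 × 22% = $7,194
  → $14,694

Minimum tax:
  Adjusted income: $82,700 + $9,700 = $92,400
  $92,400 × 12% = $11,088

$11,088 ≤ $14,694, so no add-on is due.

$0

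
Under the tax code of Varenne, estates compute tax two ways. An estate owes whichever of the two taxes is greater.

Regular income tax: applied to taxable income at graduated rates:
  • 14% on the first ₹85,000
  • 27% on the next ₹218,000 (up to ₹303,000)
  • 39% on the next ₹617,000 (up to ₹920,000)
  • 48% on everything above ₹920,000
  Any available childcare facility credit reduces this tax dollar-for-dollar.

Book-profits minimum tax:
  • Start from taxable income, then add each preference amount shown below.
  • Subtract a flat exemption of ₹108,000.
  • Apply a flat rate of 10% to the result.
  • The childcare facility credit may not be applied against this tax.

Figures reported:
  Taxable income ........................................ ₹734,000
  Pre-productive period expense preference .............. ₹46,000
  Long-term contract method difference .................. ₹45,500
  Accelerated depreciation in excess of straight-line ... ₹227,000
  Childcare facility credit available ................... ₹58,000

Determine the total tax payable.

₹180,850

Book-profits minimum tax:
  Adjusted income: ₹734,000 + ₹46,000 + ₹45,500 + ₹227,000 = ₹1,052,500
  Less exemption ₹108,000 → base ₹944,500
  ₹944,500 × 10% = ₹94,450

Regular income tax:
  ₹85,000 × 14% = ₹11,900
  ₹218,000 × 27% = ₹58,860
  ₹431,000 × 39% = ₹168,090
  → ₹238,850
  Less childcare facility credit ₹58,000 → ₹180,850

₹180,850 > ₹94,450, so the regular income tax governs.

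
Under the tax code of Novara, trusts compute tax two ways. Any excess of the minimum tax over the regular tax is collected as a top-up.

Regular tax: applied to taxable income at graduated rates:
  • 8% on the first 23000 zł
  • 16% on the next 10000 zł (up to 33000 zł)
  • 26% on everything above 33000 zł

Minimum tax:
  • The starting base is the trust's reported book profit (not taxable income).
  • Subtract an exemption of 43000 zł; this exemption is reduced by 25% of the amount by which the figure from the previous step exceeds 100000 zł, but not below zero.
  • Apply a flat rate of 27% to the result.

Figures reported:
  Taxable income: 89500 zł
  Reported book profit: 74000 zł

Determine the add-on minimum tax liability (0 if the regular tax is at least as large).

0 zł

Regular tax:
  23000 zł × 8% = 1840 zł
  10000 zł × 16% = 1600 zł
  56500 zł × 26% = 14690 zł
  → 18130 zł

Minimum tax:
  Base (reported book profit): 74000 zł
  Exemption: 74000 zł ≤ 100000 zł, so full 43000 zł applies
  Base: 74000 zł − 43000 zł = 31000 zł
  31000 zł × 27% = 8370 zł

8370 zł ≤ 18130 zł, so no add-on is due.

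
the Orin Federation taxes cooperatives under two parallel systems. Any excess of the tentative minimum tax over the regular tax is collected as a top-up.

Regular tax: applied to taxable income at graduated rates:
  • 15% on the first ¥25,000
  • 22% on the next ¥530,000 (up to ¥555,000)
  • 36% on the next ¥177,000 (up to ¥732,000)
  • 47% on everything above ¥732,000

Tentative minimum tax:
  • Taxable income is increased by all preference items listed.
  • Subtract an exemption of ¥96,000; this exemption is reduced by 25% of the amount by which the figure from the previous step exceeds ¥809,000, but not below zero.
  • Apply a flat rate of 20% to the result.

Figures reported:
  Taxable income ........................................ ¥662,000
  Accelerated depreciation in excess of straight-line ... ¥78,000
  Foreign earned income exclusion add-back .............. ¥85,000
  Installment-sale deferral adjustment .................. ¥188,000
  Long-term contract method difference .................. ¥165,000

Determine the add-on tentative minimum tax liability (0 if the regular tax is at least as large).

Regular tax:
  ¥25,000 × 15% = ¥3,750
  ¥530,000 × 22% = ¥116,600
  ¥107,000 × 36% = ¥38,520
  → ¥158,870

Tentative minimum tax:
  Adjusted income: ¥662,000 + ¥78,000 + ¥85,000 + ¥188,000 + ¥165,000 = ¥1,178,000
  Exemption: ¥96,000 − 25% × (¥1,178,000 − ¥809,000) = ¥96,000 − ¥92,250 = ¥3,750
  Base: ¥1,178,000 − ¥3,750 = ¥1,174,250
  ¥1,174,250 × 20% = ¥234,850

Excess of tentative minimum tax over regular tax: ¥234,850 − ¥158,870 = ¥75,980.

¥75,980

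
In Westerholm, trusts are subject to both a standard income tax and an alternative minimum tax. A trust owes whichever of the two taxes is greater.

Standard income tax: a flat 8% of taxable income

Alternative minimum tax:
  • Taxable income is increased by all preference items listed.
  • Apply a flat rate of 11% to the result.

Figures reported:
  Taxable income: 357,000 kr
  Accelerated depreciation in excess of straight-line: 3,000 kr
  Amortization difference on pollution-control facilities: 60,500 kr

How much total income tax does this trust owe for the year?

46,255 kr

Standard income tax:
  357,000 kr × 8% = 28,560 kr

Alternative minimum tax:
  Adjusted income: 357,000 kr + 3,000 kr + 60,500 kr = 420,500 kr
  420,500 kr × 11% = 46,255 kr

46,255 kr > 28,560 kr, so the alternative minimum tax is the binding amount.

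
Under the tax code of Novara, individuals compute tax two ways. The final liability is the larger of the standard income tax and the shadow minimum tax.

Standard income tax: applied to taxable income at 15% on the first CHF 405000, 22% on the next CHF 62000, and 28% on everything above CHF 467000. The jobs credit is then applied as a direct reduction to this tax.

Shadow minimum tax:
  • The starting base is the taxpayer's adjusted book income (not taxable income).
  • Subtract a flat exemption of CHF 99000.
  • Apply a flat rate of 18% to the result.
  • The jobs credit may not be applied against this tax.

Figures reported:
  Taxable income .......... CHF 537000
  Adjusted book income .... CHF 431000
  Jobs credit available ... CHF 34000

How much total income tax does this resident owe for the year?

Standard income tax:
  CHF 405000 × 15% = CHF 60750
  CHF 62000 × 22% = CHF 13640
  CHF 70000 × 28% = CHF 19600
  → CHF 93990
  Less jobs credit CHF 34000 → CHF 59990

Shadow minimum tax:
  Base (adjusted book income): CHF 431000
  Less exemption CHF 99000 → base CHF 332000
  CHF 332000 × 18% = CHF 59760

CHF 59990 > CHF 59760, so the standard income tax governs.

CHF 59990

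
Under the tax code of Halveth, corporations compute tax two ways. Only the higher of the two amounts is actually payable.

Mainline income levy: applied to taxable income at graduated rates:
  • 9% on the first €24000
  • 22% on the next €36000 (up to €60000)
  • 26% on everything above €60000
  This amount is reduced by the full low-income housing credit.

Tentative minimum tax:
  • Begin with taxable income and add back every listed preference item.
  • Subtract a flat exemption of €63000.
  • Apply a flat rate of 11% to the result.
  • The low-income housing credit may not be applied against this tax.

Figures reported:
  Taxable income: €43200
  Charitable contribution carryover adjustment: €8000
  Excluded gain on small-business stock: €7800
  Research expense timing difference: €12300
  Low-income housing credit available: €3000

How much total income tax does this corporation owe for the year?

€3384

Mainline income levy:
  €24000 × 9% = €2160
  €19200 × 22% = €4224
  → €6384
  Less low-income housing credit €3000 → €3384

Tentative minimum tax:
  Adjusted income: €43200 + €8000 + €7800 + €12300 = €71300
  Less exemption €63000 → base €8300
  €8300 × 11% = €913

€3384 > €913, so the mainline income levy governs.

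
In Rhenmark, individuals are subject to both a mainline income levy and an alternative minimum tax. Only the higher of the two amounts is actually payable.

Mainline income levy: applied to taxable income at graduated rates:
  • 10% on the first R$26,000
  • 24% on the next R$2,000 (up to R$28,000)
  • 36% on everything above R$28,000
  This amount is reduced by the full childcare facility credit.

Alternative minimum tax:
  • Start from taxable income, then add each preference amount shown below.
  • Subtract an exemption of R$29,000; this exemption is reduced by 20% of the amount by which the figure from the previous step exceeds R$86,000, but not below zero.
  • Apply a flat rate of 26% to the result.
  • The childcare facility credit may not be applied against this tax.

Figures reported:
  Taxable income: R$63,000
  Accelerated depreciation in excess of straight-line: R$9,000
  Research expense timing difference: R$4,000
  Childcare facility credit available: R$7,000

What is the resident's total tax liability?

R$12,220

Mainline income levy:
  R$26,000 × 10% = R$2,600
  R$2,000 × 24% = R$480
  R$35,000 × 36% = R$12,600
  → R$15,680
  Less childcare facility credit R$7,000 → R$8,680

Alternative minimum tax:
  Adjusted income: R$63,000 + R$9,000 + R$4,000 = R$76,000
  Exemption: R$76,000 ≤ R$86,000, so full R$29,000 applies
  Base: R$76,000 − R$29,000 = R$47,000
  R$47,000 × 26% = R$12,220

R$12,220 > R$8,680, so the alternative minimum tax is the binding amount.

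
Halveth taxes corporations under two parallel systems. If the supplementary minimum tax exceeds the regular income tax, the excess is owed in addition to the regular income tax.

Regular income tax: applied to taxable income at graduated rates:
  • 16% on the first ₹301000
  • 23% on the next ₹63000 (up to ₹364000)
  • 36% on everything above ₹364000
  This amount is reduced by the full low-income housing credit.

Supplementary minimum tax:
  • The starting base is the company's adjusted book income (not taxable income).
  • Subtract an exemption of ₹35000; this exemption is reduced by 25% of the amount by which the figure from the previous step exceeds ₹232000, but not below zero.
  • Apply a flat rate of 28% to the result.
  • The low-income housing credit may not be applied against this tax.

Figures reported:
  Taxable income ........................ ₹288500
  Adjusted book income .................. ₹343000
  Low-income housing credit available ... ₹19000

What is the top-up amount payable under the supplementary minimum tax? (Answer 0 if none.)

Supplementary minimum tax:
  Base (adjusted book income): ₹343000
  Exemption: ₹35000 − 25% × (₹343000 − ₹232000) = ₹35000 − ₹27750 = ₹7250
  Base: ₹343000 − ₹7250 = ₹335750
  ₹335750 × 28% = ₹94010

Regular income tax:
  ₹288500 × 16% = ₹46160
  Less low-income housing credit ₹19000 → ₹27160

Excess of supplementary minimum tax over regular income tax: ₹94010 − ₹27160 = ₹66850.

₹66850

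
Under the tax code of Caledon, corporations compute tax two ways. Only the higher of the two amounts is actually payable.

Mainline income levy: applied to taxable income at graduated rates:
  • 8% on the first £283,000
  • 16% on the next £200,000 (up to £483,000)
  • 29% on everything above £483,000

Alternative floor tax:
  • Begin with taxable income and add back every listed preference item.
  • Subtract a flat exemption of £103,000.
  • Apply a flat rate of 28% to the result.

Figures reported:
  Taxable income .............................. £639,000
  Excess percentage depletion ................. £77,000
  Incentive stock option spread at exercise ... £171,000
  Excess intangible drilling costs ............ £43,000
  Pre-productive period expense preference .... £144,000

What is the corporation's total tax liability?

Mainline income levy:
  £283,000 × 8% = £22,640
  £200,000 × 16% = £32,000
  £156,000 × 29% = £45,240
  → £99,880

Alternative floor tax:
  Adjusted income: £639,000 + £77,000 + £171,000 + £43,000 + £144,000 = £1,074,000
  Less exemption £103,000 → base £971,000
  £971,000 × 28% = £271,880

£271,880 > £99,880, so the alternative floor tax is the binding amount.

£271,880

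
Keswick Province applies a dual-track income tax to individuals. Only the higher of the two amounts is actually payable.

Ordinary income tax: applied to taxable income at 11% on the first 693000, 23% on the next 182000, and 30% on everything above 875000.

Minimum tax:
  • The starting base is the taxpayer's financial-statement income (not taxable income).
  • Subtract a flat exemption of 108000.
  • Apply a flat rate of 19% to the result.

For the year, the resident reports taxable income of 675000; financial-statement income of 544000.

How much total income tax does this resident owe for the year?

82840

Minimum tax:
  Base (financial-statement income): 544000
  Less exemption 108000 → base 436000
  436000 × 19% = 82840

Ordinary income tax:
  675000 × 11% = 74250

82840 > 74250, so the minimum tax is the binding amount.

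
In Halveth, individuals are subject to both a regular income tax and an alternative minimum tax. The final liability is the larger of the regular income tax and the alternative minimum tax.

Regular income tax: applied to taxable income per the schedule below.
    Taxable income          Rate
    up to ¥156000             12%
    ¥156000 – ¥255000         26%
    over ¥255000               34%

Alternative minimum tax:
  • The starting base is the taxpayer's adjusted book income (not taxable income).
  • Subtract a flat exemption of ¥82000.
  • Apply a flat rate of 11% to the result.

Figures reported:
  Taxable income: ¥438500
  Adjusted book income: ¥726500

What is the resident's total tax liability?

Regular income tax:
  ¥156000 × 12% = ¥18720
  ¥99000 × 26% = ¥25740
  ¥183500 × 34% = ¥62390
  → ¥106850

Alternative minimum tax:
  Base (adjusted book income): ¥726500
  Less exemption ¥82000 → base ¥644500
  ¥644500 × 11% = ¥70895

¥106850 > ¥70895, so the regular income tax governs.

¥106850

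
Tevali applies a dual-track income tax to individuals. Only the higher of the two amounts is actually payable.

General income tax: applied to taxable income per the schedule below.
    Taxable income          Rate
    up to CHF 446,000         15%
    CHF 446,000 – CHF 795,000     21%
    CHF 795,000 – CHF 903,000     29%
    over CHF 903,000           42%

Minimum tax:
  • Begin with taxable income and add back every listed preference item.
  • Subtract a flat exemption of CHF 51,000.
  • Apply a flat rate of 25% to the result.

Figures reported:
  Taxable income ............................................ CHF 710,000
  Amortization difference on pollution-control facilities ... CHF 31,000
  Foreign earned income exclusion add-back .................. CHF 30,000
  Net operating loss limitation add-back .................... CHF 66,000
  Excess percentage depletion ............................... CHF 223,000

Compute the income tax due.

General income tax:
  CHF 446,000 × 15% = CHF 66,900
  CHF 264,000 × 21% = CHF 55,440
  → CHF 122,340

Minimum tax:
  Adjusted income: CHF 710,000 + CHF 31,000 + CHF 30,000 + CHF 66,000 + CHF 223,000 = CHF 1,060,000
  Less exemption CHF 51,000 → base CHF 1,009,000
  CHF 1,009,000 × 25% = CHF 252,250

CHF 252,250 > CHF 122,340, so the minimum tax is the binding amount.

CHF 252,250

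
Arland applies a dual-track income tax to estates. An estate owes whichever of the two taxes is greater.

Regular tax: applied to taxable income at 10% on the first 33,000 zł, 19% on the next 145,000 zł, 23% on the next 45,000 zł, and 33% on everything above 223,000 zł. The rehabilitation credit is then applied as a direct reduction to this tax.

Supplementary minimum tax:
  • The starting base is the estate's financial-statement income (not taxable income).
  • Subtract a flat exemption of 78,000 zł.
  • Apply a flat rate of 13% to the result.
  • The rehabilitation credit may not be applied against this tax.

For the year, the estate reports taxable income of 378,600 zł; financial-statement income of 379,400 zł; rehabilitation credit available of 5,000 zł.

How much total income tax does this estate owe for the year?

87,548 zł

Supplementary minimum tax:
  Base (financial-statement income): 379,400 zł
  Less exemption 78,000 zł → base 301,400 zł
  301,400 zł × 13% = 39,182 zł

Regular tax:
  33,000 zł × 10% = 3,300 zł
  145,000 zł × 19% = 27,550 zł
  45,000 zł × 23% = 10,350 zł
  155,600 zł × 33% = 51,348 zł
  → 92,548 zł
  Less rehabilitation credit 5,000 zł → 87,548 zł

87,548 zł > 39,182 zł, so the regular tax governs.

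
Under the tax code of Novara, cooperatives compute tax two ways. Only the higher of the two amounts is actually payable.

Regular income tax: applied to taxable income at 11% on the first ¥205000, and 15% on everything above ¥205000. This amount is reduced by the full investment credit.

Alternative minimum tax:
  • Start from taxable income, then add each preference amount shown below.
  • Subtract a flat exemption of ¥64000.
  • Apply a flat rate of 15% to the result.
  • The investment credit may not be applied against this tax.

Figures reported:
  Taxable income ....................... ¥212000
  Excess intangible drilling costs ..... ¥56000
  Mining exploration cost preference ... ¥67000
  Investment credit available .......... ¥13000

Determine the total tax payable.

Alternative minimum tax:
  Adjusted income: ¥212000 + ¥56000 + ¥67000 = ¥335000
  Less exemption ¥64000 → base ¥271000
  ¥271000 × 15% = ¥40650

Regular income tax:
  ¥205000 × 11% = ¥22550
  ¥7000 × 15% = ¥1050
  → ¥23600
  Less investment credit ¥13000 → ¥10600

¥40650 > ¥10600, so the alternative minimum tax is the binding amount.

¥40650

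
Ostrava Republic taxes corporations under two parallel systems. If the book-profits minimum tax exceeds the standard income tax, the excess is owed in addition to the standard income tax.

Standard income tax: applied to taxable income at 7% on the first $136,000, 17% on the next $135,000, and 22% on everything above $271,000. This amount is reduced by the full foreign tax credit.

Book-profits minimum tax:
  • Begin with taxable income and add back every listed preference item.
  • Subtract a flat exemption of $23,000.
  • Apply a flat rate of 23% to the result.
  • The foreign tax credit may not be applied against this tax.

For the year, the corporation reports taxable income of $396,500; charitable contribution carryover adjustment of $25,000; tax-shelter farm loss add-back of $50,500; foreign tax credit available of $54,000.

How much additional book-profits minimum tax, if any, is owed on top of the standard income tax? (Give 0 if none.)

$97,190

Book-profits minimum tax:
  Adjusted income: $396,500 + $25,000 + $50,500 = $472,000
  Less exemption $23,000 → base $449,000
  $449,000 × 23% = $103,270

Standard income tax:
  $136,000 × 7% = $9,520
  $135,000 × 17% = $22,950
  $125,500 × 22% = $27,610
  → $60,080
  Less foreign tax credit $54,000 → $6,080

Excess of book-profits minimum tax over standard income tax: $103,270 − $6,080 = $97,190.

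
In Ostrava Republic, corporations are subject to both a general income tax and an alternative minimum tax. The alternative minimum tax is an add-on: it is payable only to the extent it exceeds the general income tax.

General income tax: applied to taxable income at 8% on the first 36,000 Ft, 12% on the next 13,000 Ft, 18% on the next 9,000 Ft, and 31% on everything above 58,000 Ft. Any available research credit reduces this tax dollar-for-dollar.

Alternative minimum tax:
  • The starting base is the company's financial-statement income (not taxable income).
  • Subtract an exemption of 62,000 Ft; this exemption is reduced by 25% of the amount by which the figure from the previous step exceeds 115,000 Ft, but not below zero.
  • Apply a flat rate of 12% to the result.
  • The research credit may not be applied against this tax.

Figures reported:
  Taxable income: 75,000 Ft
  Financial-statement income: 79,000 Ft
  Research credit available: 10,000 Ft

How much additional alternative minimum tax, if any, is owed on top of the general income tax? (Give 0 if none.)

General income tax:
  36,000 Ft × 8% = 2,880 Ft
  13,000 Ft × 12% = 1,560 Ft
  9,000 Ft × 18% = 1,620 Ft
  17,000 Ft × 31% = 5,270 Ft
  → 11,330 Ft
  Less research credit 10,000 Ft → 1,330 Ft

Alternative minimum tax:
  Base (financial-statement income): 79,000 Ft
  Exemption: 79,000 Ft ≤ 115,000 Ft, so full 62,000 Ft applies
  Base: 79,000 Ft − 62,000 Ft = 17,000 Ft
  17,000 Ft × 12% = 2,040 Ft

Excess of alternative minimum tax over general income tax: 2,040 Ft − 1,330 Ft = 710 Ft.

710 Ft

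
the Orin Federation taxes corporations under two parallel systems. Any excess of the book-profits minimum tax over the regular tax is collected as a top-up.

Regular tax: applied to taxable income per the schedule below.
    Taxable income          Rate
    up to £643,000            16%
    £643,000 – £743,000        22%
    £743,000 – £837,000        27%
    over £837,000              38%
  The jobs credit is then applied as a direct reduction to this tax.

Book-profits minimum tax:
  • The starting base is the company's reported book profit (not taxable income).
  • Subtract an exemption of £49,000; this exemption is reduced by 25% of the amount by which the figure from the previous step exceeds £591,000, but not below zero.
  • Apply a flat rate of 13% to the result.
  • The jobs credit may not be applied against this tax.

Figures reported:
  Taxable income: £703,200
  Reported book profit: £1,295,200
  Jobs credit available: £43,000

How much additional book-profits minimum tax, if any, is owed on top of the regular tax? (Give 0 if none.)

Regular tax:
  £643,000 × 16% = £102,880
  £60,200 × 22% = £13,244
  → £116,124
  Less jobs credit £43,000 → £73,124

Book-profits minimum tax:
  Base (reported book profit): £1,295,200
  Exemption: 25% × (£1,295,200 − £591,000) = £176,050 ≥ £49,000, so the exemption is fully phased out
  Base: £1,295,200 − £0 = £1,295,200
  £1,295,200 × 13% = £168,376

Excess of book-profits minimum tax over regular tax: £168,376 − £73,124 = £95,252.

£95,252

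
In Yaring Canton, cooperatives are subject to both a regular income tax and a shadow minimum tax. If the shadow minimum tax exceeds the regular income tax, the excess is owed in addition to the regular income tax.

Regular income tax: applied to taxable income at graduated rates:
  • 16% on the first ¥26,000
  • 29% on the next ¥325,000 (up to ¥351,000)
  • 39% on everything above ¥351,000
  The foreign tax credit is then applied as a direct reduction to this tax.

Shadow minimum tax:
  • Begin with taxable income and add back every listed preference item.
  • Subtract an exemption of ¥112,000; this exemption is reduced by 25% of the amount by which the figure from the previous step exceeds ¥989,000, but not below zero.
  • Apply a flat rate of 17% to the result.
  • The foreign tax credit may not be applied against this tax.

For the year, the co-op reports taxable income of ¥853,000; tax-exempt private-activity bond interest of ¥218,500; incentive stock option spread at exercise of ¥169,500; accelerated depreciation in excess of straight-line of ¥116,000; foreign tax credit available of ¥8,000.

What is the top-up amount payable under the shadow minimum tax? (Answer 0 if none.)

¥0

Shadow minimum tax:
  Adjusted income: ¥853,000 + ¥218,500 + ¥169,500 + ¥116,000 = ¥1,357,000
  Exemption: ¥112,000 − 25% × (¥1,357,000 − ¥989,000) = ¥112,000 − ¥92,000 = ¥20,000
  Base: ¥1,357,000 − ¥20,000 = ¥1,337,000
  ¥1,337,000 × 17% = ¥227,290

Regular income tax:
  ¥26,000 × 16% = ¥4,160
  ¥325,000 × 29% = ¥94,250
  ¥502,000 × 39% = ¥195,780
  → ¥294,190
  Less foreign tax credit ¥8,000 → ¥286,190

¥227,290 ≤ ¥286,190, so no add-on is due.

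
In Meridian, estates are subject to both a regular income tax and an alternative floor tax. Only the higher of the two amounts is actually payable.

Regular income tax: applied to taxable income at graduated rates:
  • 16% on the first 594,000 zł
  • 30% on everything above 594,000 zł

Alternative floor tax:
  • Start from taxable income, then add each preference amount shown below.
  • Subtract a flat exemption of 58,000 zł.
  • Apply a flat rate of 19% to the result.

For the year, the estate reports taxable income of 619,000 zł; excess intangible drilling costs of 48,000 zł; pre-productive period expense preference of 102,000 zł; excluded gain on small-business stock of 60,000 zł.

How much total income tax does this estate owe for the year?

146,490 zł

Regular income tax:
  594,000 zł × 16% = 95,040 zł
  25,000 zł × 30% = 7,500 zł
  → 102,540 zł

Alternative floor tax:
  Adjusted income: 619,000 zł + 48,000 zł + 102,000 zł + 60,000 zł = 829,000 zł
  Less exemption 58,000 zł → base 771,000 zł
  771,000 zł × 19% = 146,490 zł

146,490 zł > 102,540 zł, so the alternative floor tax is the binding amount.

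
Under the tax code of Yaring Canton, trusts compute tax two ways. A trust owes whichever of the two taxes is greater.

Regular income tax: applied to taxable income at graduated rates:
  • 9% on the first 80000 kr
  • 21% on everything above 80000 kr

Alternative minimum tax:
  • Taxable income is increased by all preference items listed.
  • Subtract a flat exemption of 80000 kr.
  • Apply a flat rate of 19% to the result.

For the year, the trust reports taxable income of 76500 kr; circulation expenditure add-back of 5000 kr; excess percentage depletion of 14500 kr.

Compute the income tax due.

6885 kr

Regular income tax:
  76500 kr × 9% = 6885 kr

Alternative minimum tax:
  Adjusted income: 76500 kr + 5000 kr + 14500 kr = 96000 kr
  Less exemption 80000 kr → base 16000 kr
  16000 kr × 19% = 3040 kr

6885 kr > 3040 kr, so the regular income tax governs.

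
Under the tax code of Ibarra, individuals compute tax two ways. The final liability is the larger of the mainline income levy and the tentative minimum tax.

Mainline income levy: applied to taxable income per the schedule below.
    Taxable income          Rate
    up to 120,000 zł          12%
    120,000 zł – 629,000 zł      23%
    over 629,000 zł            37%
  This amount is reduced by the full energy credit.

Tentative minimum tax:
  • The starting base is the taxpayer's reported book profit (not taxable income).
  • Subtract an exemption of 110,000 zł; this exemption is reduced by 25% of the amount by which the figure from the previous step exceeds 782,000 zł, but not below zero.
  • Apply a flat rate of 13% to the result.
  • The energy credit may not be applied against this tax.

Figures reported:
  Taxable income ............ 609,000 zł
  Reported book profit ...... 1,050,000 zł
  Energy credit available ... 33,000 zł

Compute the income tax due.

130,910 zł

Tentative minimum tax:
  Base (reported book profit): 1,050,000 zł
  Exemption: 110,000 zł − 25% × (1,050,000 zł − 782,000 zł) = 110,000 zł − 67,000 zł = 43,000 zł
  Base: 1,050,000 zł − 43,000 zł = 1,007,000 zł
  1,007,000 zł × 13% = 130,910 zł

Mainline income levy:
  120,000 zł × 12% = 14,400 zł
  489,000 zł × 23% = 112,470 zł
  → 126,870 zł
  Less energy credit 33,000 zł → 93,870 zł

130,910 zł > 93,870 zł, so the tentative minimum tax is the binding amount.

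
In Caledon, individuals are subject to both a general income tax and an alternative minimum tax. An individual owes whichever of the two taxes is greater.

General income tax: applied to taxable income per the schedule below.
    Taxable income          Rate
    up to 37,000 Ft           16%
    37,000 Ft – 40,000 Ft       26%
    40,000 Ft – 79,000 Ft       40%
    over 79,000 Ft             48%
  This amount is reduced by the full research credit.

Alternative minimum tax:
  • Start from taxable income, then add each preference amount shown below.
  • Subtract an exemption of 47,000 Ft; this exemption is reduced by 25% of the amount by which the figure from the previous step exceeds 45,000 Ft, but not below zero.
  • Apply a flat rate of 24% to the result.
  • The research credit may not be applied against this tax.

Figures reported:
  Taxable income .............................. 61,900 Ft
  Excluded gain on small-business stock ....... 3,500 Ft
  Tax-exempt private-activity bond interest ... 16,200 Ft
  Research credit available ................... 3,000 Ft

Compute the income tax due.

General income tax:
  37,000 Ft × 16% = 5,920 Ft
  3,000 Ft × 26% = 780 Ft
  21,900 Ft × 40% = 8,760 Ft
  → 15,460 Ft
  Less research credit 3,000 Ft → 12,460 Ft

Alternative minimum tax:
  Adjusted income: 61,900 Ft + 3,500 Ft + 16,200 Ft = 81,600 Ft
  Exemption: 47,000 Ft − 25% × (81,600 Ft − 45,000 Ft) = 47,000 Ft − 9,150 Ft = 37,850 Ft
  Base: 81,600 Ft − 37,850 Ft = 43,750 Ft
  43,750 Ft × 24% = 10,500 Ft

12,460 Ft > 10,500 Ft, so the general income tax governs.

12,460 Ft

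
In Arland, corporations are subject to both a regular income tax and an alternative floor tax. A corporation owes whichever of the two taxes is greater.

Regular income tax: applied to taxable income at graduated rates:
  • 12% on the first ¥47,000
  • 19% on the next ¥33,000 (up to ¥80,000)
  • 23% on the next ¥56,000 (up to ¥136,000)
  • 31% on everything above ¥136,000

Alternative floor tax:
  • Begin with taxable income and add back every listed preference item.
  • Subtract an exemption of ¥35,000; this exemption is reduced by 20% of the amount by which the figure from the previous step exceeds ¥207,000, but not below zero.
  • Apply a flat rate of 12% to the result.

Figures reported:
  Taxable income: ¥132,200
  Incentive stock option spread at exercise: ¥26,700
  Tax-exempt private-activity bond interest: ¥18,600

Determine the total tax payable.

¥23,916

Regular income tax:
  ¥47,000 × 12% = ¥5,640
  ¥33,000 × 19% = ¥6,270
  ¥52,200 × 23% = ¥12,006
  → ¥23,916

Alternative floor tax:
  Adjusted income: ¥132,200 + ¥26,700 + ¥18,600 = ¥177,500
  Exemption: ¥177,500 ≤ ¥207,000, so full ¥35,000 applies
  Base: ¥177,500 − ¥35,000 = ¥142,500
  ¥142,500 × 12% = ¥17,100

¥23,916 > ¥17,100, so the regular income tax governs.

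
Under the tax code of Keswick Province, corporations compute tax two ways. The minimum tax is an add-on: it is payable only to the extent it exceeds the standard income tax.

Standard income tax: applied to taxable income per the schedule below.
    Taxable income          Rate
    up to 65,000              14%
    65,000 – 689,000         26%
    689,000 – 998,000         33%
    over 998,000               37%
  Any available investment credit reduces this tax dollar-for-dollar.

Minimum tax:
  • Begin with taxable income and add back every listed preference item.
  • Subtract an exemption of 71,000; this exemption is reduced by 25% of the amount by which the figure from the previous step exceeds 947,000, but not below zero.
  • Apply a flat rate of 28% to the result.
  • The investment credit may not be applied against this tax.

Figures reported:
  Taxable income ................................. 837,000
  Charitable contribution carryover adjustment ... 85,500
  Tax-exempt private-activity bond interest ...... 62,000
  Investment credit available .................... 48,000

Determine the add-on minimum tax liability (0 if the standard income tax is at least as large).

86,225

Minimum tax:
  Adjusted income: 837,000 + 85,500 + 62,000 = 984,500
  Exemption: 71,000 − 25% × (984,500 − 947,000) = 71,000 − 9,375 = 61,625
  Base: 984,500 − 61,625 = 922,875
  922,875 × 28% = 258,405

Standard income tax:
  65,000 × 14% = 9,100
  624,000 × 26% = 162,240
  148,000 × 33% = 48,840
  → 220,180
  Less investment credit 48,000 → 172,180

Excess of minimum tax over standard income tax: 258,405 − 172,180 = 86,225.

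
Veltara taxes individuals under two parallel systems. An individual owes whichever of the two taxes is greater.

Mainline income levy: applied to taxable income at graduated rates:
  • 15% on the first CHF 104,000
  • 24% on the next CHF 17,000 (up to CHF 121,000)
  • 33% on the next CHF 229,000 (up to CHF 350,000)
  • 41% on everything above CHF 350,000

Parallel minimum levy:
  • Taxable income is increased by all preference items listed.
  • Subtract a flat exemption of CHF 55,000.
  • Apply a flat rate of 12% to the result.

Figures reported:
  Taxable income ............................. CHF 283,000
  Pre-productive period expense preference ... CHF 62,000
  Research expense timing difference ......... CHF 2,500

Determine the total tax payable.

CHF 73,140

Mainline income levy:
  CHF 104,000 × 15% = CHF 15,600
  CHF 17,000 × 24% = CHF 4,080
  CHF 162,000 × 33% = CHF 53,460
  → CHF 73,140

Parallel minimum levy:
  Adjusted income: CHF 283,000 + CHF 62,000 + CHF 2,500 = CHF 347,500
  Less exemption CHF 55,000 → base CHF 292,500
  CHF 292,500 × 12% = CHF 35,100

CHF 73,140 > CHF 35,100, so the mainline income levy governs.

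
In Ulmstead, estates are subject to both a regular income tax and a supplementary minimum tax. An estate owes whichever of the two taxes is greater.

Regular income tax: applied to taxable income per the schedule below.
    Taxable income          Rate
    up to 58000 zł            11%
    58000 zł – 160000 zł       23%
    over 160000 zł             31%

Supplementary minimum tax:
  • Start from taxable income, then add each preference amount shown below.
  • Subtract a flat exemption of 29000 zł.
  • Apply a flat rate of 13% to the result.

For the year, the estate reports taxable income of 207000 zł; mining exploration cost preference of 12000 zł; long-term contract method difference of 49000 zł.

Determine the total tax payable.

44410 zł

Regular income tax:
  58000 zł × 11% = 6380 zł
  102000 zł × 23% = 23460 zł
  47000 zł × 31% = 14570 zł
  → 44410 zł

Supplementary minimum tax:
  Adjusted income: 207000 zł + 12000 zł + 49000 zł = 268000 zł
  Less exemption 29000 zł → base 239000 zł
  239000 zł × 13% = 31070 zł

44410 zł > 31070 zł, so the regular income tax governs.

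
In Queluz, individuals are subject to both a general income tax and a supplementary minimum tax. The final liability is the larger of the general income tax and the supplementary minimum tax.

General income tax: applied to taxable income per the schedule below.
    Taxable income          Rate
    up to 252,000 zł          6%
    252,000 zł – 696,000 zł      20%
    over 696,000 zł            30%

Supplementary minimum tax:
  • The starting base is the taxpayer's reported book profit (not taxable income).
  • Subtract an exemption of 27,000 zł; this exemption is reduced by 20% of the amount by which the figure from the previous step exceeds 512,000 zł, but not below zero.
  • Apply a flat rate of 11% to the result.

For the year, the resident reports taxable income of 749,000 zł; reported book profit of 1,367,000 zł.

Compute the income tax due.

General income tax:
  252,000 zł × 6% = 15,120 zł
  444,000 zł × 20% = 88,800 zł
  53,000 zł × 30% = 15,900 zł
  → 119,820 zł

Supplementary minimum tax:
  Base (reported book profit): 1,367,000 zł
  Exemption: 20% × (1,367,000 zł − 512,000 zł) = 171,000 zł ≥ 27,000 zł, so the exemption is fully phased out
  Base: 1,367,000 zł − 0 zł = 1,367,000 zł
  1,367,000 zł × 11% = 150,370 zł

150,370 zł > 119,820 zł, so the supplementary minimum tax is the binding amount.

150,370 zł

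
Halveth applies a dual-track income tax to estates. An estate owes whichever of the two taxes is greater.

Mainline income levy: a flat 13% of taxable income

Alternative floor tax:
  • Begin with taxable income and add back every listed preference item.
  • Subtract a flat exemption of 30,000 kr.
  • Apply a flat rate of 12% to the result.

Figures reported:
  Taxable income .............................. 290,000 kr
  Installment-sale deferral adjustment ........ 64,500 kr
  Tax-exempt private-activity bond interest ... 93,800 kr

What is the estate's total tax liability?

50,196 kr

Mainline income levy:
  290,000 kr × 13% = 37,700 kr

Alternative floor tax:
  Adjusted income: 290,000 kr + 64,500 kr + 93,800 kr = 448,300 kr
  Less exemption 30,000 kr → base 418,300 kr
  418,300 kr × 12% = 50,196 kr

50,196 kr > 37,700 kr, so the alternative floor tax is the binding amount.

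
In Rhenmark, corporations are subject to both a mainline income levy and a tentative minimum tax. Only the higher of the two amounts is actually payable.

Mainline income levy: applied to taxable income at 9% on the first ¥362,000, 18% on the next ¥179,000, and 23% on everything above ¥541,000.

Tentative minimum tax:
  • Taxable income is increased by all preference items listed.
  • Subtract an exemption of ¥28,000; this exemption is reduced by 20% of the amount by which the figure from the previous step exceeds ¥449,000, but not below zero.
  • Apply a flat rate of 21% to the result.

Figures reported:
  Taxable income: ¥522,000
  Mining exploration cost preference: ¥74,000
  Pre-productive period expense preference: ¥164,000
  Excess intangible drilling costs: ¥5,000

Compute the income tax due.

Mainline income levy:
  ¥362,000 × 9% = ¥32,580
  ¥160,000 × 18% = ¥28,800
  → ¥61,380

Tentative minimum tax:
  Adjusted income: ¥522,000 + ¥74,000 + ¥164,000 + ¥5,000 = ¥765,000
  Exemption: 20% × (¥765,000 − ¥449,000) = ¥63,200 ≥ ¥28,000, so the exemption is fully phased out
  Base: ¥765,000 − ¥0 = ¥765,000
  ¥765,000 × 21% = ¥160,650

¥160,650 > ¥61,380, so the tentative minimum tax is the binding amount.

¥160,650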